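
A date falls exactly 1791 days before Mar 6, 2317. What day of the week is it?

First find the weekday of Mar 6, 2317. Doomsday rule: the anchor day for the 2300s is Wednesday. For year 17: 17÷12 = 1 r 5, and 5÷4 = 1, so 1+5+1 = 7.
Wednesday + 7 ≡ Wednesday — that's 2317's doomsday.
In March the doomsday date is Mar 14.
Mar 6 is 8 days before Mar 14; 8 mod 7 = 1, so Wednesday − 1 = Tuesday.
1791 mod 7 = 6, so 1791 days before a Tuesday is Tuesday − 6 = Wednesday.

Wednesday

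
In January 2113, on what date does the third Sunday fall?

January 1, 2113 is a Sunday.
The first Sunday is therefore January 1 (same day).
The third Sunday is 1 + 2×7 = January 15.

January 15, 2113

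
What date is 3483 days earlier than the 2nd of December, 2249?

−365 (one year) → Dec 2, 2248 (3118 left).
−366 (one year; includes Feb 29, 2248) → Dec 2, 2247 (2752 left).
−365 (one year) → Dec 2, 2246 (2387 left).
−365 (one year) → Dec 2, 2245 (2022 left).
−365 (one year) → Dec 2, 2244 (1657 left).
−366 (one year; includes Feb 29, 2244) → Dec 2, 2243 (1291 left).
−365 (one year) → Dec 2, 2242 (926 left).
−365 (one year) → Dec 2, 2241 (561 left).
−365 (one year) → Dec 2, 2240 (196 left).
−2 → Nov 30, 2240 (end of Nov, 30 days; 194 left).
−30 → Oct 31, 2240 (end of Oct, 31 days; 164 left).
−31 → Sep 30, 2240 (end of Sep, 30 days; 133 left).
−30 → Aug 31, 2240 (end of Aug, 31 days; 103 left).
−31 → Jul 31, 2240 (end of Jul, 31 days; 72 left).
−31 → Jun 30, 2240 (end of Jun, 30 days; 41 left).
−30 → May 31, 2240 (end of May, 31 days; 11 left).
−11 → May 20, 2240.

May 20, 2240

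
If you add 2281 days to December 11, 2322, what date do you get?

March 10, 2329

+365 (one year) → Dec 11, 2323 (1916 left).
+366 (one year; includes Feb 29, 2324) → Dec 11, 2324 (1550 left).
+365 (one year) → Dec 11, 2325 (1185 left).
+365 (one year) → Dec 11, 2326 (820 left).
+365 (one year) → Dec 11, 2327 (455 left).
+366 (one year; includes Feb 29, 2328) → Dec 11, 2328 (89 left).
Dec has 31 days: +21 → Jan 1, 2329 (68 left).
Jan has 31 days: +31 → Feb 1, 2329 (37 left).
Feb has 28 days: +28 → Mar 1, 2329 (9 left).
+9 → Mar 10, 2329.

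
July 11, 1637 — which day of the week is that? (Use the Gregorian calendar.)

Doomsday rule: the anchor day for the 1600s is Tuesday. For year 37: 37÷12 = 3 r 1, and 1÷4 = 0, so 3+1+0 = 4.
Tuesday + 4 ≡ Saturday — that's 1637's doomsday.
In July the doomsday date is Jul 11.
Jul 11 is the doomsday itself: Saturday.

Saturday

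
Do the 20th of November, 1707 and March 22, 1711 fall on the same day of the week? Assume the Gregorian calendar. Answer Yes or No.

Yes

From Nov 20, 1707 to Mar 22, 1711 is 1218 days.
1218 mod 7 = 0, so they are the same weekday.
(Nov 20, 1707 is a Sunday; Mar 22, 1711 is a Sunday.)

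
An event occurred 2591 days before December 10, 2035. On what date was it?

−365 (one year) → Dec 10, 2034 (2226 left).
−365 (one year) → Dec 10, 2033 (1861 left).
−365 (one year) → Dec 10, 2032 (1496 left).
−366 (one year; includes Feb 29, 2032) → Dec 10, 2031 (1130 left).
−365 (one year) → Dec 10, 2030 (765 left).
−365 (one year) → Dec 10, 2029 (400 left).
−10 → Nov 30, 2029 (end of Nov, 30 days; 390 left).
−30 → Oct 31, 2029 (end of Oct, 31 days; 360 left).
−31 → Sep 30, 2029 (end of Sep, 30 days; 329 left).
−30 → Aug 31, 2029 (end of Aug, 31 days; 299 left).
−31 → Jul 31, 2029 (end of Jul, 31 days; 268 left).
−31 → Jun 30, 2029 (end of Jun, 30 days; 237 left).
−30 → May 31, 2029 (end of May, 31 days; 207 left).
−31 → Apr 30, 2029 (end of Apr, 30 days; 176 left).
−30 → Mar 31, 2029 (end of Mar, 31 days; 146 left).
−31 → Feb 28, 2029 (end of Feb, 28 days; 115 left).
−28 → Jan 31, 2029 (end of Jan, 31 days; 87 left).
−31 → Dec 31, 2028 (end of Dec, 31 days; 56 left).
−31 → Nov 30, 2028 (end of Nov, 30 days; 25 left).
−25 → Nov 5, 2028.

November 5, 2028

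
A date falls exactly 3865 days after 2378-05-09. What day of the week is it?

Wednesday

May 9, 2378 is a Tuesday.
3865 mod 7 = 1, so 3865 days after a Tuesday is Tuesday + 1 = Wednesday.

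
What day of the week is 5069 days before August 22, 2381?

Friday

First find the weekday of Aug 22, 2381. Doomsday rule: the anchor day for the 2300s is Wednesday. For year 81: 81÷12 = 6 r 9, and 9÷4 = 2, so 6+9+2 = 17.
Wednesday + 17 ≡ Saturday — that's 2381's doomsday.
In August the doomsday date is Aug 8.
Aug 22 is 14 days after Aug 8; 14 mod 7 = 0, so Saturday + 0 = Saturday.
5069 mod 7 = 1, so 5069 days before a Saturday is Saturday − 1 = Friday.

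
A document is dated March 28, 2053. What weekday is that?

Doomsday rule: the anchor day for the 2000s is Tuesday. For year 53: 53÷12 = 4 r 5, and 5÷4 = 1, so 4+5+1 = 10.
Tuesday + 10 ≡ Friday — that's 2053's doomsday.
In March the doomsday date is Mar 14.
Mar 28 is 14 days after Mar 14; 14 mod 7 = 0, so Friday + 0 = Friday.

Friday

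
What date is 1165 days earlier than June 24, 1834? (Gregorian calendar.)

−365 (one year) → Jun 24, 1833 (800 left).
−365 (one year) → Jun 24, 1832 (435 left).
−366 (one year; includes Feb 29, 1832) → Jun 24, 1831 (69 left).
−24 → May 31, 1831 (end of May, 31 days; 45 left).
−31 → Apr 30, 1831 (end of Apr, 30 days; 14 left).
−14 → Apr 16, 1831.

April 16, 1831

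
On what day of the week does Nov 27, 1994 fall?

Sunday

January 1, 1994 is a Saturday.
Jan 1, 1994 → Feb 1, 1994: 31 days (January has 31).
Feb 1, 1994 → Mar 1, 1994: 28 days (February has 28).
Mar 1, 1994 → Apr 1, 1994: 31 days (March has 31).
Apr 1, 1994 → May 1, 1994: 30 days (April has 30).
May 1, 1994 → Jun 1, 1994: 31 days (May has 31).
Jun 1, 1994 → Jul 1, 1994: 30 days (June has 30).
Jul 1, 1994 → Aug 1, 1994: 31 days (July has 31).
Aug 1, 1994 → Sep 1, 1994: 31 days (August has 31).
Sep 1, 1994 → Oct 1, 1994: 30 days (September has 30).
Oct 1, 1994 → Nov 1, 1994: 31 days (October has 31).
Nov 1, 1994 → Nov 27, 1994: 26 days.
Total: 330 days.
330 mod 7 = 1, so Saturday + 1 = Sunday.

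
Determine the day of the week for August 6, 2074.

Doomsday rule: the anchor day for the 2000s is Tuesday. For year 74: 74÷12 = 6 r 2, and 2÷4 = 0, so 6+2+0 = 8.
Tuesday + 8 ≡ Wednesday — that's 2074's doomsday.
In August the doomsday date is Aug 8.
Aug 6 is 2 days before Aug 8; 2 mod 7 = 2, so Wednesday − 2 = Monday.

Monday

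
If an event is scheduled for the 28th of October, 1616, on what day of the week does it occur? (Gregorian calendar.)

Friday

Doomsday rule: the anchor day for the 1600s is Tuesday. For year 16: 16÷12 = 1 r 4, and 4÷4 = 1, so 1+4+1 = 6.
Tuesday + 6 ≡ Monday — that's 1616's doomsday.
In October the doomsday date is Oct 10.
Oct 28 is 18 days after Oct 10; 18 mod 7 = 4, so Monday + 4 = Friday.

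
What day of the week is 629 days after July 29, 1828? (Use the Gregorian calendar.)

Monday

Jul 29, 1828 is a Tuesday.
629 mod 7 = 6, so 629 days after a Tuesday is Tuesday + 6 = Monday.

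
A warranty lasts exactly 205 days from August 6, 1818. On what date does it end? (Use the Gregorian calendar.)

Aug has 31 days: +26 → Sep 1, 1818 (179 left).
Sep has 30 days: +30 → Oct 1, 1818 (149 left).
Oct has 31 days: +31 → Nov 1, 1818 (118 left).
Nov has 30 days: +30 → Dec 1, 1818 (88 left).
Dec has 31 days: +31 → Jan 1, 1819 (57 left).
Jan has 31 days: +31 → Feb 1, 1819 (26 left).
+26 → Feb 27, 1819.

February 27, 1819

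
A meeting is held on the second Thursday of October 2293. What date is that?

October 1, 2293 is a Sunday.
The first Thursday is therefore October 5 (4 days later).
The second Thursday is 5 + 1×7 = October 12.

October 12, 2293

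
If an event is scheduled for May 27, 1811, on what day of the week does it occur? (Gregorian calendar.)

Doomsday rule: the anchor day for the 1800s is Friday. For year 11: 11÷12 = 0 r 11, and 11÷4 = 2, so 0+11+2 = 13.
Friday + 13 ≡ Thursday — that's 1811's doomsday.
In May the doomsday date is May 9.
May 27 is 18 days after May 9; 18 mod 7 = 4, so Thursday + 4 = Monday.

Monday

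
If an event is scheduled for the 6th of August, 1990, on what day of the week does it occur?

Monday

Doomsday rule: the anchor day for the 1900s is Wednesday. For year 90: 90÷12 = 7 r 6, and 6÷4 = 1, so 7+6+1 = 14.
Wednesday + 14 ≡ Wednesday — that's 1990's doomsday.
In August the doomsday date is Aug 8.
Aug 6 is 2 days before Aug 8; 2 mod 7 = 2, so Wednesday − 2 = Monday.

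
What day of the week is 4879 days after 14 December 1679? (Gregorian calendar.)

Thursday

Dec 14, 1679 is a Thursday.
4879 mod 7 = 0, so 4879 days after a Thursday is Thursday + 0 = Thursday.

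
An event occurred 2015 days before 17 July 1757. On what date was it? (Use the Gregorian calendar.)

−365 (one year) → Jul 17, 1756 (1650 left).
−366 (one year; includes Feb 29, 1756) → Jul 17, 1755 (1284 left).
−365 (one year) → Jul 17, 1754 (919 left).
−365 (one year) → Jul 17, 1753 (554 left).
−365 (one year) → Jul 17, 1752 (189 left).
−17 → Jun 30, 1752 (end of Jun, 30 days; 172 left).
−30 → May 31, 1752 (end of May, 31 days; 142 left).
−31 → Apr 30, 1752 (end of Apr, 30 days; 111 left).
−30 → Mar 31, 1752 (end of Mar, 31 days; 81 left).
−31 → Feb 29, 1752 (end of Feb, 29 days; 50 left).
−29 → Jan 31, 1752 (end of Jan, 31 days; 21 left).
−21 → Jan 10, 1752.

January 10, 1752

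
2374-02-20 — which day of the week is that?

Wednesday

Doomsday rule: the anchor day for the 2300s is Wednesday. For year 74: 74÷12 = 6 r 2, and 2÷4 = 0, so 6+2+0 = 8.
Wednesday + 8 ≡ Thursday — that's 2374's doomsday.
In February the doomsday date is Feb 28 (2374 is not a leap year).
Feb 20 is 8 days before Feb 28; 8 mod 7 = 1, so Thursday − 1 = Wednesday.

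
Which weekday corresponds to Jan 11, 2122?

Sunday

Doomsday rule: the anchor day for the 2100s is Sunday. For year 22: 22÷12 = 1 r 10, and 10÷4 = 2, so 1+10+2 = 13.
Sunday + 13 ≡ Saturday — that's 2122's doomsday.
In January the doomsday date is Jan 3 (2122 is not a leap year).
Jan 11 is 8 days after Jan 3; 8 mod 7 = 1, so Saturday + 1 = Sunday.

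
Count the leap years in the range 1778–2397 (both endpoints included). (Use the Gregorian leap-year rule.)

150

Multiples of 4 in [1778,2397]: 155.
Of those, multiples of 100: 6 (not leap unless ÷400).
Multiples of 400: 1.
Leap years = 155 − 6 + 1 = 150.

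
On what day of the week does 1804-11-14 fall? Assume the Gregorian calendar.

Doomsday rule: the anchor day for the 1800s is Friday. For year 04: 4÷12 = 0 r 4, and 4÷4 = 1, so 0+4+1 = 5.
Friday + 5 ≡ Wednesday — that's 1804's doomsday.
In November the doomsday date is Nov 7.
Nov 14 is 7 days after Nov 7; 7 mod 7 = 0, so Wednesday + 0 = Wednesday.

Wednesday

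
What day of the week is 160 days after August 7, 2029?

Monday

Aug 7, 2029 is a Tuesday.
160 mod 7 = 6, so 160 days after a Tuesday is Tuesday + 6 = Monday.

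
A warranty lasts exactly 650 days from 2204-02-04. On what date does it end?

November 15, 2205

+366 (one year; includes Feb 29, 2204) → Feb 4, 2205 (284 left).
Feb has 28 days: +25 → Mar 1, 2205 (259 left).
Mar has 31 days: +31 → Apr 1, 2205 (228 left).
Apr has 30 days: +30 → May 1, 2205 (198 left).
May has 31 days: +31 → Jun 1, 2205 (167 left).
Jun has 30 days: +30 → Jul 1, 2205 (137 left).
Jul has 31 days: +31 → Aug 1, 2205 (106 left).
Aug has 31 days: +31 → Sep 1, 2205 (75 left).
Sep has 30 days: +30 → Oct 1, 2205 (45 left).
Oct has 31 days: +31 → Nov 1, 2205 (14 left).
+14 → Nov 15, 2205.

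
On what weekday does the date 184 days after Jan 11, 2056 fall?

Thursday

First find the weekday of Jan 11, 2056. Doomsday rule: the anchor day for the 2000s is Tuesday. For year 56: 56÷12 = 4 r 8, and 8÷4 = 2, so 4+8+2 = 14.
Tuesday + 14 ≡ Tuesday — that's 2056's doomsday.
In January the doomsday date is Jan 4 (2056 is a leap year (divisible by 4)).
Jan 11 is 7 days after Jan 4; 7 mod 7 = 0, so Tuesday + 0 = Tuesday.
184 mod 7 = 2, so 184 days after a Tuesday is Tuesday + 2 = Thursday.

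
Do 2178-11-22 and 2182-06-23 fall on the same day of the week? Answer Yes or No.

Yes

From Nov 22, 2178 to Jun 23, 2182 is 1309 days.
1309 mod 7 = 0, so they are the same weekday.
(Nov 22, 2178 is a Sunday; Jun 23, 2182 is a Sunday.)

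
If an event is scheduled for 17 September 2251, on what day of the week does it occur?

Doomsday rule: the anchor day for the 2200s is Friday. For year 51: 51÷12 = 4 r 3, and 3÷4 = 0, so 4+3+0 = 7.
Friday + 7 ≡ Friday — that's 2251's doomsday.
In September the doomsday date is Sep 5.
Sep 17 is 12 days after Sep 5; 12 mod 7 = 5, so Friday + 5 = Wednesday.

Wednesday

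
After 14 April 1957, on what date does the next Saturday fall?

Apr 14, 1957 is a Sunday.
From Sunday to the next Saturday is 6 days.
Apr 14, 1957 + 6 = Apr 20, 1957.

April 20, 1957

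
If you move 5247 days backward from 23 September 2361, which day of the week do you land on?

Sep 23, 2361 is a Saturday.
5247 mod 7 = 4, so 5247 days before a Saturday is Saturday − 4 = Tuesday.

Tuesday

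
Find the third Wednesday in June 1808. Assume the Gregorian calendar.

June 15, 1808

June 1, 1808 is a Wednesday.
The first Wednesday is therefore June 1 (same day).
The third Wednesday is 1 + 2×7 = June 15.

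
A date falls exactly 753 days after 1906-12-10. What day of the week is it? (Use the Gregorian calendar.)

First find the weekday of Dec 10, 1906. Doomsday rule: the anchor day for the 1900s is Wednesday. For year 06: 6÷12 = 0 r 6, and 6÷4 = 1, so 0+6+1 = 7.
Wednesday + 7 ≡ Wednesday — that's 1906's doomsday.
In December the doomsday date is Dec 12.
Dec 10 is 2 days before Dec 12; 2 mod 7 = 2, so Wednesday − 2 = Monday.
753 mod 7 = 4, so 753 days after a Monday is Monday + 4 = Friday.

Friday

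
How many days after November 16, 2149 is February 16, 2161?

Nov 16, 2149 → Nov 16, 2150: 365 days.
Nov 16, 2150 → Nov 16, 2151: 365 days.
Nov 16, 2151 → Nov 16, 2152: 366 days (Feb 29, 2152 is in that span).
Nov 16, 2152 → Nov 16, 2153: 365 days.
Nov 16, 2153 → Nov 16, 2154: 365 days.
Nov 16, 2154 → Nov 16, 2155: 365 days.
Nov 16, 2155 → Nov 16, 2156: 366 days (Feb 29, 2156 is in that span).
Nov 16, 2156 → Nov 16, 2157: 365 days.
Nov 16, 2157 → Nov 16, 2158: 365 days.
Nov 16, 2158 → Nov 16, 2159: 365 days.
Nov 16, 2159 → Nov 16, 2160: 366 days (Feb 29, 2160 is in that span).
Nov 16, 2160 → Dec 16, 2160: 30 days (November has 30).
Dec 16, 2160 → Jan 16, 2161: 31 days (December has 31).
Jan 16, 2161 → Feb 16, 2161: 31 days.
Total: 4110 days.

4110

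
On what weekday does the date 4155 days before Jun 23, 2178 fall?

Friday

First find the weekday of Jun 23, 2178. Doomsday rule: the anchor day for the 2100s is Sunday. For year 78: 78÷12 = 6 r 6, and 6÷4 = 1, so 6+6+1 = 13.
Sunday + 13 ≡ Saturday — that's 2178's doomsday.
In June the doomsday date is Jun 6.
Jun 23 is 17 days after Jun 6; 17 mod 7 = 3, so Saturday + 3 = Tuesday.
4155 mod 7 = 4, so 4155 days before a Tuesday is Tuesday − 4 = Friday.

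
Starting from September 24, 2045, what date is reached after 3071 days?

February 20, 2054

+365 (one year) → Sep 24, 2046 (2706 left).
+365 (one year) → Sep 24, 2047 (2341 left).
+366 (one year; includes Feb 29, 2048) → Sep 24, 2048 (1975 left).
+365 (one year) → Sep 24, 2049 (1610 left).
+365 (one year) → Sep 24, 2050 (1245 left).
+365 (one year) → Sep 24, 2051 (880 left).
+366 (one year; includes Feb 29, 2052) → Sep 24, 2052 (514 left).
+365 (one year) → Sep 24, 2053 (149 left).
Sep has 30 days: +7 → Oct 1, 2053 (142 left).
Oct has 31 days: +31 → Nov 1, 2053 (111 left).
Nov has 30 days: +30 → Dec 1, 2053 (81 left).
Dec has 31 days: +31 → Jan 1, 2054 (50 left).
Jan has 31 days: +31 → Feb 1, 2054 (19 left).
+19 → Feb 20, 2054.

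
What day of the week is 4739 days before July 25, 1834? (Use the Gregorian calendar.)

Jul 25, 1834 is a Friday.
4739 mod 7 = 0, so 4739 days before a Friday is Friday − 0 = Friday.

Friday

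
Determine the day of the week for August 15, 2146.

Doomsday rule: the anchor day for the 2100s is Sunday. For year 46: 46÷12 = 3 r 10, and 10÷4 = 2, so 3+10+2 = 15.
Sunday + 15 ≡ Monday — that's 2146's doomsday.
In August the doomsday date is Aug 8.
Aug 15 is 7 days after Aug 8; 7 mod 7 = 0, so Monday + 0 = Monday.

Monday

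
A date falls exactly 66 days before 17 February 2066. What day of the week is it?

Sunday

Feb 17, 2066 is a Wednesday.
66 mod 7 = 3, so 66 days before a Wednesday is Wednesday − 3 = Sunday.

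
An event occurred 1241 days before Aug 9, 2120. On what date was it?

−366 (one year; includes Feb 29, 2120) → Aug 9, 2119 (875 left).
−365 (one year) → Aug 9, 2118 (510 left).
−365 (one year) → Aug 9, 2117 (145 left).
−9 → Jul 31, 2117 (end of Jul, 31 days; 136 left).
−31 → Jun 30, 2117 (end of Jun, 30 days; 105 left).
−30 → May 31, 2117 (end of May, 31 days; 75 left).
−31 → Apr 30, 2117 (end of Apr, 30 days; 44 left).
−30 → Mar 31, 2117 (end of Mar, 31 days; 14 left).
−14 → Mar 17, 2117.

March 17, 2117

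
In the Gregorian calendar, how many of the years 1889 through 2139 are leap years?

Multiples of 4 in [1889,2139]: 62.
Of those, multiples of 100: 3 (not leap unless ÷400).
Multiples of 400: 1.
Leap years = 62 − 3 + 1 = 60.

60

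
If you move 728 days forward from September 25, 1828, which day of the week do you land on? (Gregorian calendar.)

Thursday

Sep 25, 1828 is a Thursday.
728 mod 7 = 0, so 728 days after a Thursday is Thursday + 0 = Thursday.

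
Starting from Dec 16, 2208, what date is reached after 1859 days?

January 18, 2214

+365 (one year) → Dec 16, 2209 (1494 left).
+365 (one year) → Dec 16, 2210 (1129 left).
+365 (one year) → Dec 16, 2211 (764 left).
+366 (one year; includes Feb 29, 2212) → Dec 16, 2212 (398 left).
Dec has 31 days: +16 → Jan 1, 2213 (382 left).
Jan has 31 days: +31 → Feb 1, 2213 (351 left).
Feb has 28 days: +28 → Mar 1, 2213 (323 left).
Mar has 31 days: +31 → Apr 1, 2213 (292 left).
Apr has 30 days: +30 → May 1, 2213 (262 left).
May has 31 days: +31 → Jun 1, 2213 (231 left).
Jun has 30 days: +30 → Jul 1, 2213 (201 left).
Jul has 31 days: +31 → Aug 1, 2213 (170 left).
Aug has 31 days: +31 → Sep 1, 2213 (139 left).
Sep has 30 days: +30 → Oct 1, 2213 (109 left).
Oct has 31 days: +31 → Nov 1, 2213 (78 left).
Nov has 30 days: +30 → Dec 1, 2213 (48 left).
Dec has 31 days: +31 → Jan 1, 2214 (17 left).
+17 → Jan 18, 2214.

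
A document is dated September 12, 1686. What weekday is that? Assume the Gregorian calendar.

Doomsday rule: the anchor day for the 1600s is Tuesday. For year 86: 86÷12 = 7 r 2, and 2÷4 = 0, so 7+2+0 = 9.
Tuesday + 9 ≡ Thursday — that's 1686's doomsday.
In September the doomsday date is Sep 5.
Sep 12 is 7 days after Sep 5; 7 mod 7 = 0, so Thursday + 0 = Thursday.

Thursday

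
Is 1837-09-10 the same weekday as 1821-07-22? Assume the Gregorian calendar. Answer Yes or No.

Yes

From Jul 22, 1821 to Sep 10, 1837 is 5894 days.
5894 mod 7 = 0, so they are the same weekday.
(Jul 22, 1821 is a Sunday; Sep 10, 1837 is a Sunday.)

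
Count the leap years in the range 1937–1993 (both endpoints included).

Multiples of 4 in [1937,1993]: 14.
Of those, multiples of 100: 0 (not leap unless ÷400).
Multiples of 400: 0.
Leap years = 14 − 0 + 0 = 14.

14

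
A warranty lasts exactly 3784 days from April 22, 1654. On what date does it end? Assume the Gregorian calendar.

August 31, 1664

+365 (one year) → Apr 22, 1655 (3419 left).
+366 (one year; includes Feb 29, 1656) → Apr 22, 1656 (3053 left).
+365 (one year) → Apr 22, 1657 (2688 left).
+365 (one year) → Apr 22, 1658 (2323 left).
+365 (one year) → Apr 22, 1659 (1958 left).
+366 (one year; includes Feb 29, 1660) → Apr 22, 1660 (1592 left).
+365 (one year) → Apr 22, 1661 (1227 left).
+365 (one year) → Apr 22, 1662 (862 left).
+365 (one year) → Apr 22, 1663 (497 left).
+366 (one year; includes Feb 29, 1664) → Apr 22, 1664 (131 left).
Apr has 30 days: +9 → May 1, 1664 (122 left).
May has 31 days: +31 → Jun 1, 1664 (91 left).
Jun has 30 days: +30 → Jul 1, 1664 (61 left).
Jul has 31 days: +31 → Aug 1, 1664 (30 left).
+30 → Aug 31, 1664.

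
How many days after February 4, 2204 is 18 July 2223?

7104

Feb 4, 2204 → Feb 4, 2205: 366 days (Feb 29, 2204 is in that span).
Feb 4, 2205 → Feb 4, 2206: 365 days.
Feb 4, 2206 → Feb 4, 2207: 365 days.
Feb 4, 2207 → Feb 4, 2208: 365 days.
Feb 4, 2208 → Feb 4, 2209: 366 days (Feb 29, 2208 is in that span).
Feb 4, 2209 → Feb 4, 2210: 365 days.
Feb 4, 2210 → Feb 4, 2211: 365 days.
Feb 4, 2211 → Feb 4, 2212: 365 days.
Feb 4, 2212 → Feb 4, 2213: 366 days (Feb 29, 2212 is in that span).
Feb 4, 2213 → Feb 4, 2214: 365 days.
Feb 4, 2214 → Feb 4, 2215: 365 days.
Feb 4, 2215 → Feb 4, 2216: 365 days.
Feb 4, 2216 → Feb 4, 2217: 366 days (Feb 29, 2216 is in that span).
Feb 4, 2217 → Feb 4, 2218: 365 days.
Feb 4, 2218 → Feb 4, 2219: 365 days.
Feb 4, 2219 → Feb 4, 2220: 365 days.
Feb 4, 2220 → Feb 4, 2221: 366 days (Feb 29, 2220 is in that span).
Feb 4, 2221 → Feb 4, 2222: 365 days.
Feb 4, 2222 → Feb 4, 2223: 365 days.
Feb 4, 2223 → Mar 4, 2223: 28 days (February has 28).
Mar 4, 2223 → Apr 4, 2223: 31 days (March has 31).
Apr 4, 2223 → May 4, 2223: 30 days (April has 30).
May 4, 2223 → Jun 4, 2223: 31 days (May has 31).
Jun 4, 2223 → Jul 4, 2223: 30 days (June has 30).
Jul 4, 2223 → Jul 18, 2223: 14 days.
Total: 7104 days.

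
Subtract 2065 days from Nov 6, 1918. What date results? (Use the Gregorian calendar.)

March 12, 1913

−365 (one year) → Nov 6, 1917 (1700 left).
−365 (one year) → Nov 6, 1916 (1335 left).
−366 (one year; includes Feb 29, 1916) → Nov 6, 1915 (969 left).
−365 (one year) → Nov 6, 1914 (604 left).
−365 (one year) → Nov 6, 1913 (239 left).
−6 → Oct 31, 1913 (end of Oct, 31 days; 233 left).
−31 → Sep 30, 1913 (end of Sep, 30 days; 202 left).
−30 → Aug 31, 1913 (end of Aug, 31 days; 172 left).
−31 → Jul 31, 1913 (end of Jul, 31 days; 141 left).
−31 → Jun 30, 1913 (end of Jun, 30 days; 110 left).
−30 → May 31, 1913 (end of May, 31 days; 80 left).
−31 → Apr 30, 1913 (end of Apr, 30 days; 49 left).
−30 → Mar 31, 1913 (end of Mar, 31 days; 19 left).
−19 → Mar 12, 1913.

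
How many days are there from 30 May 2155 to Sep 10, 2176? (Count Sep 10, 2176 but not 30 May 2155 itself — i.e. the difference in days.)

May 30, 2155 → May 30, 2156: 366 days (Feb 29, 2156 is in that span).
May 30, 2156 → May 30, 2157: 365 days.
May 30, 2157 → May 30, 2158: 365 days.
May 30, 2158 → May 30, 2159: 365 days.
May 30, 2159 → May 30, 2160: 366 days (Feb 29, 2160 is in that span).
May 30, 2160 → May 30, 2161: 365 days.
May 30, 2161 → May 30, 2162: 365 days.
May 30, 2162 → May 30, 2163: 365 days.
May 30, 2163 → May 30, 2164: 366 days (Feb 29, 2164 is in that span).
May 30, 2164 → May 30, 2165: 365 days.
May 30, 2165 → May 30, 2166: 365 days.
May 30, 2166 → May 30, 2167: 365 days.
May 30, 2167 → May 30, 2168: 366 days (Feb 29, 2168 is in that span).
May 30, 2168 → May 30, 2169: 365 days.
May 30, 2169 → May 30, 2170: 365 days.
May 30, 2170 → May 30, 2171: 365 days.
May 30, 2171 → May 30, 2172: 366 days (Feb 29, 2172 is in that span).
May 30, 2172 → May 30, 2173: 365 days.
May 30, 2173 → May 30, 2174: 365 days.
May 30, 2174 → May 30, 2175: 365 days.
May 30, 2175 → May 30, 2176: 366 days (Feb 29, 2176 is in that span).
May 30, 2176 → Jun 30, 2176: 31 days (May has 31).
Jun 30, 2176 → Jul 30, 2176: 30 days (June has 30).
Jul 30, 2176 → Aug 30, 2176: 31 days (July has 31).
Aug 30, 2176 → Sep 10, 2176: 11 days.
Total: 7774 days.

7774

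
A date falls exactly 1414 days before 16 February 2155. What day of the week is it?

Sunday

First find the weekday of Feb 16, 2155. Doomsday rule: the anchor day for the 2100s is Sunday. For year 55: 55÷12 = 4 r 7, and 7÷4 = 1, so 4+7+1 = 12.
Sunday + 12 ≡ Friday — that's 2155's doomsday.
In February the doomsday date is Feb 28 (2155 is not a leap year).
Feb 16 is 12 days before Feb 28; 12 mod 7 = 5, so Friday − 5 = Sunday.
1414 mod 7 = 0, so 1414 days before a Sunday is Sunday − 0 = Sunday.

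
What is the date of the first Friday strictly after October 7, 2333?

October 13, 2333

Oct 7, 2333 is a Saturday.
From Saturday to the next Friday is 6 days.
Oct 7, 2333 + 6 = Oct 13, 2333.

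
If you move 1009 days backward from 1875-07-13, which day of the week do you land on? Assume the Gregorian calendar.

Jul 13, 1875 is a Tuesday.
1009 mod 7 = 1, so 1009 days before a Tuesday is Tuesday − 1 = Monday.

Monday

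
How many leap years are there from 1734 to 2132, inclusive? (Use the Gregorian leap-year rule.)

97

Multiples of 4 in [1734,2132]: 100.
Of those, multiples of 100: 4 (not leap unless ÷400).
Multiples of 400: 1.
Leap years = 100 − 4 + 1 = 97.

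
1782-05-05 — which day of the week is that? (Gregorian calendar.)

Sunday

Doomsday rule: the anchor day for the 1700s is Sunday. For year 82: 82÷12 = 6 r 10, and 10÷4 = 2, so 6+10+2 = 18.
Sunday + 18 ≡ Thursday — that's 1782's doomsday.
In May the doomsday date is May 9.
May 5 is 4 days before May 9; 4 mod 7 = 4, so Thursday − 4 = Sunday.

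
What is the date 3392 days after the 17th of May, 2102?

August 30, 2111

+365 (one year) → May 17, 2103 (3027 left).
+366 (one year; includes Feb 29, 2104) → May 17, 2104 (2661 left).
+365 (one year) → May 17, 2105 (2296 left).
+365 (one year) → May 17, 2106 (1931 left).
+365 (one year) → May 17, 2107 (1566 left).
+366 (one year; includes Feb 29, 2108) → May 17, 2108 (1200 left).
+365 (one year) → May 17, 2109 (835 left).
+365 (one year) → May 17, 2110 (470 left).
+365 (one year) → May 17, 2111 (105 left).
May has 31 days: +15 → Jun 1, 2111 (90 left).
Jun has 30 days: +30 → Jul 1, 2111 (60 left).
Jul has 31 days: +31 → Aug 1, 2111 (29 left).
+29 → Aug 30, 2111.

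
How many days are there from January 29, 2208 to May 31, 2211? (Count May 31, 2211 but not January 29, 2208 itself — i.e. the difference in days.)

1218

Jan 29, 2208 → Jan 29, 2209: 366 days (Feb 29, 2208 is in that span).
Jan 29, 2209 → Jan 29, 2210: 365 days.
Jan 29, 2210 → Jan 29, 2211: 365 days.
Jan 29, 2211 → Feb 28, 2211: 30 days (January has 31).
Feb 28, 2211 → Mar 28, 2211: 28 days (February has 28).
Mar 28, 2211 → Apr 28, 2211: 31 days (March has 31).
Apr 28, 2211 → May 28, 2211: 30 days (April has 30).
May 28, 2211 → May 31, 2211: 3 days.
Total: 1218 days.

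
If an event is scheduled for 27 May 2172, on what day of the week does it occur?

Wednesday

Doomsday rule: the anchor day for the 2100s is Sunday. For year 72: 72÷12 = 6 r 0, and 0÷4 = 0, so 6+0+0 = 6.
Sunday + 6 ≡ Saturday — that's 2172's doomsday.
In May the doomsday date is May 9.
May 27 is 18 days after May 9; 18 mod 7 = 4, so Saturday + 4 = Wednesday.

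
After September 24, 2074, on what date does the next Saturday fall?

Sep 24, 2074 is a Monday.
From Monday to the next Saturday is 5 days.
Sep 24, 2074 + 5 = Sep 29, 2074.

September 29, 2074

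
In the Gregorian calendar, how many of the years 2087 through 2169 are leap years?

Multiples of 4 in [2087,2169]: 21.
Of those, multiples of 100: 1 (not leap unless ÷400).
Multiples of 400: 0.
Leap years = 21 − 1 + 0 = 20.

20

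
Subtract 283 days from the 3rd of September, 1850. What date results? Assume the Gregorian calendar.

−3 → Aug 31, 1850 (end of Aug, 31 days; 280 left).
−31 → Jul 31, 1850 (end of Jul, 31 days; 249 left).
−31 → Jun 30, 1850 (end of Jun, 30 days; 218 left).
−30 → May 31, 1850 (end of May, 31 days; 188 left).
−31 → Apr 30, 1850 (end of Apr, 30 days; 157 left).
−30 → Mar 31, 1850 (end of Mar, 31 days; 127 left).
−31 → Feb 28, 1850 (end of Feb, 28 days; 96 left).
−28 → Jan 31, 1850 (end of Jan, 31 days; 68 left).
−31 → Dec 31, 1849 (end of Dec, 31 days; 37 left).
−31 → Nov 30, 1849 (end of Nov, 30 days; 6 left).
−6 → Nov 24, 1849.

November 24, 1849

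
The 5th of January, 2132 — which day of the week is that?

Saturday

Doomsday rule: the anchor day for the 2100s is Sunday. For year 32: 32÷12 = 2 r 8, and 8÷4 = 2, so 2+8+2 = 12.
Sunday + 12 ≡ Friday — that's 2132's doomsday.
In January the doomsday date is Jan 4 (2132 is a leap year (divisible by 4)).
Jan 5 is 1 day after Jan 4; 1 mod 7 = 1, so Friday + 1 = Saturday.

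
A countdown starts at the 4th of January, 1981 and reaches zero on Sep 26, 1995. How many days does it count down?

5378

Jan 4, 1981 → Jan 4, 1982: 365 days.
Jan 4, 1982 → Jan 4, 1983: 365 days.
Jan 4, 1983 → Jan 4, 1984: 365 days.
Jan 4, 1984 → Jan 4, 1985: 366 days (Feb 29, 1984 is in that span).
Jan 4, 1985 → Jan 4, 1986: 365 days.
Jan 4, 1986 → Jan 4, 1987: 365 days.
Jan 4, 1987 → Jan 4, 1988: 365 days.
Jan 4, 1988 → Jan 4, 1989: 366 days (Feb 29, 1988 is in that span).
Jan 4, 1989 → Jan 4, 1990: 365 days.
Jan 4, 1990 → Jan 4, 1991: 365 days.
Jan 4, 1991 → Jan 4, 1992: 365 days.
Jan 4, 1992 → Jan 4, 1993: 366 days (Feb 29, 1992 is in that span).
Jan 4, 1993 → Jan 4, 1994: 365 days.
Jan 4, 1994 → Jan 4, 1995: 365 days.
Jan 4, 1995 → Feb 4, 1995: 31 days (January has 31).
Feb 4, 1995 → Mar 4, 1995: 28 days (February has 28).
Mar 4, 1995 → Apr 4, 1995: 31 days (March has 31).
Apr 4, 1995 → May 4, 1995: 30 days (April has 30).
May 4, 1995 → Jun 4, 1995: 31 days (May has 31).
Jun 4, 1995 → Jul 4, 1995: 30 days (June has 30).
Jul 4, 1995 → Aug 4, 1995: 31 days (July has 31).
Aug 4, 1995 → Sep 4, 1995: 31 days (August has 31).
Sep 4, 1995 → Sep 26, 1995: 22 days.
Total: 5378 days.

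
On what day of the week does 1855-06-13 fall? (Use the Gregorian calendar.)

Doomsday rule: the anchor day for the 1800s is Friday. For year 55: 55÷12 = 4 r 7, and 7÷4 = 1, so 4+7+1 = 12.
Friday + 12 ≡ Wednesday — that's 1855's doomsday.
In June the doomsday date is Jun 6.
Jun 13 is 7 days after Jun 6; 7 mod 7 = 0, so Wednesday + 0 = Wednesday.

Wednesday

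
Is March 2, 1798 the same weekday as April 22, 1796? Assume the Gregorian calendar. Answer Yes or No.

From Apr 22, 1796 to Mar 2, 1798 is 679 days.
679 mod 7 = 0, so they are the same weekday.
(Apr 22, 1796 is a Friday; Mar 2, 1798 is a Friday.)

Yes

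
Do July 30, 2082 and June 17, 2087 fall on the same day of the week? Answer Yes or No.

No

From Jul 30, 2082 to Jun 17, 2087 is 1783 days.
1783 mod 7 = 5, so they are different weekdays.
(Jul 30, 2082 is a Thursday; Jun 17, 2087 is a Tuesday.)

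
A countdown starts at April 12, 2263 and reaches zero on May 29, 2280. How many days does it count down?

6257

Apr 12, 2263 → Apr 12, 2264: 366 days (Feb 29, 2264 is in that span).
Apr 12, 2264 → Apr 12, 2265: 365 days.
Apr 12, 2265 → Apr 12, 2266: 365 days.
Apr 12, 2266 → Apr 12, 2267: 365 days.
Apr 12, 2267 → Apr 12, 2268: 366 days (Feb 29, 2268 is in that span).
Apr 12, 2268 → Apr 12, 2269: 365 days.
Apr 12, 2269 → Apr 12, 2270: 365 days.
Apr 12, 2270 → Apr 12, 2271: 365 days.
Apr 12, 2271 → Apr 12, 2272: 366 days (Feb 29, 2272 is in that span).
Apr 12, 2272 → Apr 12, 2273: 365 days.
Apr 12, 2273 → Apr 12, 2274: 365 days.
Apr 12, 2274 → Apr 12, 2275: 365 days.
Apr 12, 2275 → Apr 12, 2276: 366 days (Feb 29, 2276 is in that span).
Apr 12, 2276 → Apr 12, 2277: 365 days.
Apr 12, 2277 → Apr 12, 2278: 365 days.
Apr 12, 2278 → Apr 12, 2279: 365 days.
Apr 12, 2279 → Apr 12, 2280: 366 days (Feb 29, 2280 is in that span).
Apr 12, 2280 → May 12, 2280: 30 days (April has 30).
May 12, 2280 → May 29, 2280: 17 days.
Total: 6257 days.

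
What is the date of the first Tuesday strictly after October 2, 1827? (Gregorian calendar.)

October 9, 1827

Oct 2, 1827 is a Tuesday.
From Tuesday to the next Tuesday is 7 days.
Oct 2, 1827 + 7 = Oct 9, 1827.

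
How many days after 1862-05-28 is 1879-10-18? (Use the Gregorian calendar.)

May 28, 1862 → May 28, 1863: 365 days.
May 28, 1863 → May 28, 1864: 366 days (Feb 29, 1864 is in that span).
May 28, 1864 → May 28, 1865: 365 days.
May 28, 1865 → May 28, 1866: 365 days.
May 28, 1866 → May 28, 1867: 365 days.
May 28, 1867 → May 28, 1868: 366 days (Feb 29, 1868 is in that span).
May 28, 1868 → May 28, 1869: 365 days.
May 28, 1869 → May 28, 1870: 365 days.
May 28, 1870 → May 28, 1871: 365 days.
May 28, 1871 → May 28, 1872: 366 days (Feb 29, 1872 is in that span).
May 28, 1872 → May 28, 1873: 365 days.
May 28, 1873 → May 28, 1874: 365 days.
May 28, 1874 → May 28, 1875: 365 days.
May 28, 1875 → May 28, 1876: 366 days (Feb 29, 1876 is in that span).
May 28, 1876 → May 28, 1877: 365 days.
May 28, 1877 → May 28, 1878: 365 days.
May 28, 1878 → May 28, 1879: 365 days.
May 28, 1879 → Jun 28, 1879: 31 days (May has 31).
Jun 28, 1879 → Jul 28, 1879: 30 days (June has 30).
Jul 28, 1879 → Aug 28, 1879: 31 days (July has 31).
Aug 28, 1879 → Sep 28, 1879: 31 days (August has 31).
Sep 28, 1879 → Oct 18, 1879: 20 days.
Total: 6352 days.

6352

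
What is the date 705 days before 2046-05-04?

−365 (one year) → May 4, 2045 (340 left).
−4 → Apr 30, 2045 (end of Apr, 30 days; 336 left).
−30 → Mar 31, 2045 (end of Mar, 31 days; 306 left).
−31 → Feb 28, 2045 (end of Feb, 28 days; 275 left).
−28 → Jan 31, 2045 (end of Jan, 31 days; 247 left).
−31 → Dec 31, 2044 (end of Dec, 31 days; 216 left).
−31 → Nov 30, 2044 (end of Nov, 30 days; 185 left).
−30 → Oct 31, 2044 (end of Oct, 31 days; 155 left).
−31 → Sep 30, 2044 (end of Sep, 30 days; 124 left).
−30 → Aug 31, 2044 (end of Aug, 31 days; 94 left).
−31 → Jul 31, 2044 (end of Jul, 31 days; 63 left).
−31 → Jun 30, 2044 (end of Jun, 30 days; 32 left).
−30 → May 31, 2044 (end of May, 31 days; 2 left).
−2 → May 29, 2044.

May 29, 2044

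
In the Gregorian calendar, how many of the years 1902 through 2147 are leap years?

60

Multiples of 4 in [1902,2147]: 61.
Of those, multiples of 100: 2 (not leap unless ÷400).
Multiples of 400: 1.
Leap years = 61 − 2 + 1 = 60.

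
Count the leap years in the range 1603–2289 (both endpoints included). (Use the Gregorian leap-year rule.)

167

Multiples of 4 in [1603,2289]: 172.
Of those, multiples of 100: 6 (not leap unless ÷400).
Multiples of 400: 1.
Leap years = 172 − 6 + 1 = 167.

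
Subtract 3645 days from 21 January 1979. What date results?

January 28, 1969

−365 (one year) → Jan 21, 1978 (3280 left).
−365 (one year) → Jan 21, 1977 (2915 left).
−366 (one year; includes Feb 29, 1976) → Jan 21, 1976 (2549 left).
−365 (one year) → Jan 21, 1975 (2184 left).
−365 (one year) → Jan 21, 1974 (1819 left).
−365 (one year) → Jan 21, 1973 (1454 left).
−366 (one year; includes Feb 29, 1972) → Jan 21, 1972 (1088 left).
−365 (one year) → Jan 21, 1971 (723 left).
−365 (one year) → Jan 21, 1970 (358 left).
−21 → Dec 31, 1969 (end of Dec, 31 days; 337 left).
−31 → Nov 30, 1969 (end of Nov, 30 days; 306 left).
−30 → Oct 31, 1969 (end of Oct, 31 days; 276 left).
−31 → Sep 30, 1969 (end of Sep, 30 days; 245 left).
−30 → Aug 31, 1969 (end of Aug, 31 days; 215 left).
−31 → Jul 31, 1969 (end of Jul, 31 days; 184 left).
−31 → Jun 30, 1969 (end of Jun, 30 days; 153 left).
−30 → May 31, 1969 (end of May, 31 days; 123 left).
−31 → Apr 30, 1969 (end of Apr, 30 days; 92 left).
−30 → Mar 31, 1969 (end of Mar, 31 days; 62 left).
−31 → Feb 28, 1969 (end of Feb, 28 days; 31 left).
−28 → Jan 31, 1969 (end of Jan, 31 days; 3 left).
−3 → Jan 28, 1969.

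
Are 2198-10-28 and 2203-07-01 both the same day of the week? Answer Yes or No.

From Oct 28, 2198 to Jul 1, 2203 is 1706 days.
1706 mod 7 = 5, so they are different weekdays.
(Oct 28, 2198 is a Sunday; Jul 1, 2203 is a Friday.)

No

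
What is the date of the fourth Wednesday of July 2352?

July 23, 2352

July 1, 2352 is a Tuesday.
The first Wednesday is therefore July 2 (1 days later).
The fourth Wednesday is 2 + 3×7 = July 23.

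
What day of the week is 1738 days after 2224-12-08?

Dec 8, 2224 is a Wednesday.
1738 mod 7 = 2, so 1738 days after a Wednesday is Wednesday + 2 = Friday.

Friday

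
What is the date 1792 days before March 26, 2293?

April 29, 2288

−365 (one year) → Mar 26, 2292 (1427 left).
−366 (one year; includes Feb 29, 2292) → Mar 26, 2291 (1061 left).
−365 (one year) → Mar 26, 2290 (696 left).
−365 (one year) → Mar 26, 2289 (331 left).
−26 → Feb 28, 2289 (end of Feb, 28 days; 305 left).
−28 → Jan 31, 2289 (end of Jan, 31 days; 277 left).
−31 → Dec 31, 2288 (end of Dec, 31 days; 246 left).
−31 → Nov 30, 2288 (end of Nov, 30 days; 215 left).
−30 → Oct 31, 2288 (end of Oct, 31 days; 185 left).
−31 → Sep 30, 2288 (end of Sep, 30 days; 154 left).
−30 → Aug 31, 2288 (end of Aug, 31 days; 124 left).
−31 → Jul 31, 2288 (end of Jul, 31 days; 93 left).
−31 → Jun 30, 2288 (end of Jun, 30 days; 62 left).
−30 → May 31, 2288 (end of May, 31 days; 32 left).
−31 → Apr 30, 2288 (end of Apr, 30 days; 1 left).
−1 → Apr 29, 2288.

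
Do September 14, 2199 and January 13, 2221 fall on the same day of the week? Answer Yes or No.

Yes

From Sep 14, 2199 to Jan 13, 2221 is 7791 days.
7791 mod 7 = 0, so they are the same weekday.
(Sep 14, 2199 is a Saturday; Jan 13, 2221 is a Saturday.)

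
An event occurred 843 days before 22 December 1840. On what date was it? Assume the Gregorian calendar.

September 1, 1838

−366 (one year; includes Feb 29, 1840) → Dec 22, 1839 (477 left).
−365 (one year) → Dec 22, 1838 (112 left).
−22 → Nov 30, 1838 (end of Nov, 30 days; 90 left).
−30 → Oct 31, 1838 (end of Oct, 31 days; 60 left).
−31 → Sep 30, 1838 (end of Sep, 30 days; 29 left).
−29 → Sep 1, 1838.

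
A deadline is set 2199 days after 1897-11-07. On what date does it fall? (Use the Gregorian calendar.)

November 16, 1903

+365 (one year) → Nov 7, 1898 (1834 left).
+365 (one year) → Nov 7, 1899 (1469 left).
+365 (one year) → Nov 7, 1900 (1104 left).
+365 (one year) → Nov 7, 1901 (739 left).
+365 (one year) → Nov 7, 1902 (374 left).
Nov has 30 days: +24 → Dec 1, 1902 (350 left).
Dec has 31 days: +31 → Jan 1, 1903 (319 left).
Jan has 31 days: +31 → Feb 1, 1903 (288 left).
Feb has 28 days: +28 → Mar 1, 1903 (260 left).
Mar has 31 days: +31 → Apr 1, 1903 (229 left).
Apr has 30 days: +30 → May 1, 1903 (199 left).
May has 31 days: +31 → Jun 1, 1903 (168 left).
Jun has 30 days: +30 → Jul 1, 1903 (138 left).
Jul has 31 days: +31 → Aug 1, 1903 (107 left).
Aug has 31 days: +31 → Sep 1, 1903 (76 left).
Sep has 30 days: +30 → Oct 1, 1903 (46 left).
Oct has 31 days: +31 → Nov 1, 1903 (15 left).
+15 → Nov 16, 1903.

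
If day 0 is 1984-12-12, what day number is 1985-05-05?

Dec 12, 1984 → Jan 12, 1985: 31 days (December has 31).
Jan 12, 1985 → Feb 12, 1985: 31 days (January has 31).
Feb 12, 1985 → Mar 12, 1985: 28 days (February has 28).
Mar 12, 1985 → Apr 12, 1985: 31 days (March has 31).
Apr 12, 1985 → May 5, 1985: 23 days.
Total: 144 days.

144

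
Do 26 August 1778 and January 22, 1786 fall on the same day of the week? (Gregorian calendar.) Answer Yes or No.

From Aug 26, 1778 to Jan 22, 1786 is 2706 days.
2706 mod 7 = 4, so they are different weekdays.
(Aug 26, 1778 is a Wednesday; Jan 22, 1786 is a Sunday.)

No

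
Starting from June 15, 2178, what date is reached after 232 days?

February 2, 2179

Jun has 30 days: +16 → Jul 1, 2178 (216 left).
Jul has 31 days: +31 → Aug 1, 2178 (185 left).
Aug has 31 days: +31 → Sep 1, 2178 (154 left).
Sep has 30 days: +30 → Oct 1, 2178 (124 left).
Oct has 31 days: +31 → Nov 1, 2178 (93 left).
Nov has 30 days: +30 → Dec 1, 2178 (63 left).
Dec has 31 days: +31 → Jan 1, 2179 (32 left).
Jan has 31 days: +31 → Feb 1, 2179 (1 left).
+1 → Feb 2, 2179.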